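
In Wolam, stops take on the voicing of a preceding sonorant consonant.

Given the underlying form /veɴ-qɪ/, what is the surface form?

[veɴɢɪ]

/q/ is a voiceless uvular stop. The preceding trigger /ɴ/ is voiced, so /q/ must become voiced as well.
A voiced uvular stop is [ɢ], so the surface segment is [ɢ].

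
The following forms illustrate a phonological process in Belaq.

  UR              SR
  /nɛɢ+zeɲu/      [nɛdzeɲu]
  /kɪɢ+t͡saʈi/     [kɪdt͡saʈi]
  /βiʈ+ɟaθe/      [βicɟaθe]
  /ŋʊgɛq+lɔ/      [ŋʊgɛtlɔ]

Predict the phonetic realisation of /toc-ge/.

The data show regressive place assimilation: /ɢ/ → [d] before /z/; /ɢ/ → [d] before /t͡s/; /ʈ/ → [c] before /ɟ/; /q/ → [t] before /l/. In each pair only place changes, matching the following consonant, while manner and voice stay constant.
/c/ is a voiceless palatal stop. The following trigger /g/ is velar, so /c/ must become velar as well.
Changing only its place to velar gives [k] — the voiceless velar stop.

[tokge]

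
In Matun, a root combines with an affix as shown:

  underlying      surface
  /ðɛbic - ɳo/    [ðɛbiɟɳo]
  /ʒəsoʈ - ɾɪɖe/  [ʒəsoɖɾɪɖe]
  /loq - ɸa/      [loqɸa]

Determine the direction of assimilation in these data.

regressive

Comparing underlying and surface forms, /c/ → [ɟ] is the alternation; the neighbouring /ɳ/ is constant.
/c/ is voiceless while /ɳ/ is voiced; the output [ɟ] is voiced, matching the trigger — so the feature that spreads is voicing.
Checking the remaining alternation: /ʈ/ → [ɖ] before /ɾ/ (voiceless → voiced, matching voiced) — only voicing changes, and always toward the following segment.
No alternation appears in [loqɸa]: there the adjacent consonants already agree in voicing (/q/ and /ɸ/ are both voiceless), so this form is consistent with the same rule.
Since the segment that changes precedes the conditioning segment, the assimilation is regressive.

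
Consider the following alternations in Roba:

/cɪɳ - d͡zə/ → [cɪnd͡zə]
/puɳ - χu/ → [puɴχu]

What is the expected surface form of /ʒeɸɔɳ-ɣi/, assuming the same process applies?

The data show regressive place assimilation: /ɳ/ → [n] before /d͡z/; /ɳ/ → [ɴ] before /χ/. In each pair only place changes, matching the following consonant, while manner and voice stay constant.
The rule targets /ɳ/ (voiced retroflex nasal), which sits before the trigger /ɣ/ (velar).
Changing only its place to velar gives [ŋ] — the voiced velar nasal.

[ʒeɸɔŋɣi]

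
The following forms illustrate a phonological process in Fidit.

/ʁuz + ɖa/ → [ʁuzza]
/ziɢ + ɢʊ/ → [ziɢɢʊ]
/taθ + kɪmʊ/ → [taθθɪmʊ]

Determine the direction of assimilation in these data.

progressive

The segment that alternates is /ɖ/, which surfaces as [z] when adjacent to /z/.
The output [z] is identical to the trigger /z/ — every feature (place, manner, voicing) has been copied — so this is total assimilation.
The other form behaves the same way: /k/ → [θ] after /θ/ — in each case the output is a copy of the preceding consonant.
In [ziɢɢʊ] the two consonants at the boundary are already identical (/ɢ/ + /ɢ/), so the rule applies vacuously and nothing changes.
Since the segment that changes follows the conditioning segment, the assimilation is progressive.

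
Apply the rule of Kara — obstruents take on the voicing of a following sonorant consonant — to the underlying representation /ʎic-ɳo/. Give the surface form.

[ʎiɟɳo]

/c/ is a voiceless palatal stop. The following trigger /ɳ/ is voiced, so /c/ must become voiced as well.
A voiced palatal stop is [ɟ], so the surface segment is [ɟ].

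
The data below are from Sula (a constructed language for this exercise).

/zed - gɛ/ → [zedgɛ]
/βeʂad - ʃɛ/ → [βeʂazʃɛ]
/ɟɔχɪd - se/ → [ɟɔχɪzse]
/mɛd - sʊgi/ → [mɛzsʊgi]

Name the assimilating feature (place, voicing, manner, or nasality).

Underlying /d/ is realised as [z] next to /ʃ/; /ʃ/ itself does not change.
The change stop → fricative matches the manner of the following /ʃ/, identifying this as manner assimilation.
The other alternating form patterns the same way: /d/ → [z] before /s/ (stop → fricative, matching a fricative) — only manner changes, and always toward the following segment.
Nothing changes in [zedgɛ]: there the adjacent consonants already agree in manner (/d/ and /g/ are both stops), so this form is consistent with the same rule.

manner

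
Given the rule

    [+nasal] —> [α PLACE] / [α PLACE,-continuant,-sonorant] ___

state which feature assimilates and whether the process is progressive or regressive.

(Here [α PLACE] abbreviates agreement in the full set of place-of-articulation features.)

The shared variable α links the value of the place features (abbreviated [PLACE]) on the target to the same value on the neighbouring segment, so place is the feature that assimilates.
The conditioning segment sits to the left of the focus bar, meaning the trigger precedes the segment that changes — progressive assimilation.

progressive place assimilation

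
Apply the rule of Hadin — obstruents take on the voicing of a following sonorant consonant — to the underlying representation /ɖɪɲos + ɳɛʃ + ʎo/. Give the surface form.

[ɖɪɲozɳɛʒʎo]

/s/ is a voiceless alveolar fricative. The following trigger /ɳ/ is voiced, so /s/ must become voiced as well.
Changing only its voicing to voiced gives [z] — the voiced alveolar fricative.
The same rule applies at the second boundary: /ʃ/ → [ʒ] next to /ʎ/.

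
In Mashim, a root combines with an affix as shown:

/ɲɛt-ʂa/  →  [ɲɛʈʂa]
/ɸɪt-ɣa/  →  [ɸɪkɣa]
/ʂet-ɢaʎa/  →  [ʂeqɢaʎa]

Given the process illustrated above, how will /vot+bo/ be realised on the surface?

The data show regressive place assimilation: /t/ → [ʈ] before /ʂ/; /t/ → [k] before /ɣ/; /t/ → [q] before /ɢ/. In each pair only place changes, matching the following consonant, while manner and voice stay constant.
/t/ is a voiceless alveolar stop. The following trigger /b/ is bilabial, so /t/ must become bilabial as well.
The voiceless bilabial stop is [p], so /t/ → [p].

[vopbo]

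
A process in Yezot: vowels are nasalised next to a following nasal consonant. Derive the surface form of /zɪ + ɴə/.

[zɪ̃ɴə]

/ɪ/ sits next to the nasal /ɴ/ and is therefore nasalised to [ɪ̃].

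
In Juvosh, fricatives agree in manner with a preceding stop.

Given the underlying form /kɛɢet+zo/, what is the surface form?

The rule targets /z/ (voiced alveolar fricative), which sits after the trigger /t/ (stop).
Changing only its manner to stop gives [d] — the voiced alveolar stop.

[kɛɢetdo]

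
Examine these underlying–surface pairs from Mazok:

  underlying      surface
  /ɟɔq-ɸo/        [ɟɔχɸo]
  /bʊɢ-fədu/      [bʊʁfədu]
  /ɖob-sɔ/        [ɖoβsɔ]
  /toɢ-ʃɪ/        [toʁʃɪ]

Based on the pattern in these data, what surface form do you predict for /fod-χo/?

The data show regressive manner assimilation: /q/ → [χ] before /ɸ/; /ɢ/ → [ʁ] before /f/; /b/ → [β] before /s/; /ɢ/ → [ʁ] before /ʃ/. In each pair only manner changes, matching the following consonant, while place and voice stay constant.
The rule targets /d/ (voiced alveolar stop), which sits before the trigger /χ/ (fricative).
The voiced alveolar fricative is [z], so /d/ → [z].

[fozχo]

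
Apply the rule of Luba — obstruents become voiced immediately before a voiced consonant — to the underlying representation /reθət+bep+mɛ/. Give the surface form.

[reθədbebmɛ]

/t/ is a voiceless alveolar stop. The following trigger /b/ is voiced, so /t/ must become voiced as well.
A voiced alveolar stop is [d], so the surface segment is [d].
The same rule applies at the second boundary: /p/ → [b] next to /m/.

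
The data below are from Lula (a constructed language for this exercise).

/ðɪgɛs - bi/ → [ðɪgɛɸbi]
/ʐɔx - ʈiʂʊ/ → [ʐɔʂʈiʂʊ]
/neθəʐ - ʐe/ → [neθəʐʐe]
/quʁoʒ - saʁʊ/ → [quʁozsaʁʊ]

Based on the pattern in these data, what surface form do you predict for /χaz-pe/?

[χaβpe]

The data show regressive place assimilation: /s/ → [ɸ] before /b/; /x/ → [ʂ] before /ʈ/; /ʒ/ → [z] before /s/. In each pair only place changes, matching the following consonant, while manner and voice stay constant.
Nothing changes in [neθəʐʐe]: there the adjacent consonants already agree in place (/ʐ/ and /ʐ/ are both retroflex), so this form is consistent with the same rule.
/z/ is a voiced alveolar fricative. The following trigger /p/ is bilabial, so /z/ must become bilabial as well.
A voiced bilabial fricative is [β], so the surface segment is [β].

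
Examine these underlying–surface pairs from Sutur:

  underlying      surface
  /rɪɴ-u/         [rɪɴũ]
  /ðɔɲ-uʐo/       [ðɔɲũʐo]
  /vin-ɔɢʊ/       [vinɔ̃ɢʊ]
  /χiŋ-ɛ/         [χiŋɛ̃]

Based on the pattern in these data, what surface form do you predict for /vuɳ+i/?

The data show progressive nasality assimilation (vowel nasalisation): /u/ → [ũ] after /ɴ/; /u/ → [ũ] after /ɲ/; /ɔ/ → [ɔ̃] after /n/; /ɛ/ → [ɛ̃] after /ŋ/ — a vowel is nasalised by an immediately preceding nasal consonant.
The vowel /i/ is adjacent to the preceding nasal /ɳ/, so it acquires [+nasal] and surfaces as [ĩ].

[vuɳĩ]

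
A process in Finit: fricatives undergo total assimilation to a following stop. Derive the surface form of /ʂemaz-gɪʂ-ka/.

[ʂemaggɪkka]

/z/ is the segment targeted by the rule; it sits immediately before /g/, so it assimilates completely and surfaces as [g].
At the second juncture, /ʂ/ likewise becomes [k] adjacent to /k/.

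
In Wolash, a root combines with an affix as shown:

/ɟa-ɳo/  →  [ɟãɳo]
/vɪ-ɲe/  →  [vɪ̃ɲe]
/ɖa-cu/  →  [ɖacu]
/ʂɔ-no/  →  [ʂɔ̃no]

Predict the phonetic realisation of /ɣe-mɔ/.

[ɣẽmɔ]

The data show regressive nasality assimilation (vowel nasalisation): /a/ → [ã] before /ɳ/; /ɪ/ → [ɪ̃] before /ɲ/; /ɔ/ → [ɔ̃] before /n/ — a vowel is nasalised by an immediately following nasal consonant.
No change occurs in [ɖacu] because the vowel at the boundary is adjacent to an oral consonant, not a nasal (/a/ next to /c/).
/e/ sits next to the nasal /m/ and is therefore nasalised to [ẽ].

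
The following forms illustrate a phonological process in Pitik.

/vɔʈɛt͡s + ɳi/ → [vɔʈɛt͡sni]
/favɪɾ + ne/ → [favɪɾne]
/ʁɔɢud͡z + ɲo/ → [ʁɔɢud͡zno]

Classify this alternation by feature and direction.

progressive place assimilation

Comparing underlying and surface forms, /ɳ/ → [n] is the alternation; the neighbouring /t͡s/ is constant.
/ɳ/ is retroflex while /t͡s/ is alveolar; the output [n] is alveolar, matching the trigger — so the feature that spreads is place.
Manner and voice are unchanged, so the assimilation is partial, not total.
Checking the remaining alternation: /ɲ/ → [n] after /d͡z/ (palatal → alveolar, matching alveolar) — only place changes, and always toward the preceding segment.
Nothing changes in [favɪɾne]: there the adjacent consonants already agree in place (/n/ and /ɾ/ are both alveolar), so this form is consistent with the same rule.
Since the segment that changes follows the conditioning segment, the assimilation is progressive.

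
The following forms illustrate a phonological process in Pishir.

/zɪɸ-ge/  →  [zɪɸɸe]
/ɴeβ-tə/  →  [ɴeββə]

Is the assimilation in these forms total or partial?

total assimilation

The segment that alternates is /g/, which surfaces as [ɸ] when adjacent to /ɸ/.
The output [ɸ] is identical to the trigger /ɸ/ — every feature (place, manner, voicing) has been copied — so this is total assimilation.
The remaining alternation confirms this: /t/ → [β] after /β/ — in each case the output is a copy of the preceding consonant.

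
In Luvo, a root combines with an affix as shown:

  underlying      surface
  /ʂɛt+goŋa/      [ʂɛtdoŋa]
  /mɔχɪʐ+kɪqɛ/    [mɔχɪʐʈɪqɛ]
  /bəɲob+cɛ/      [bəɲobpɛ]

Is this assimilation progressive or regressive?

progressive

The segment that alternates is /g/, which surfaces as [d] when adjacent to /t/.
The change velar → alveolar matches the place of the preceding /t/, identifying this as place assimilation.
The same holds elsewhere in the data: /k/ → [ʈ] after /ʐ/ (velar → retroflex, matching retroflex); /c/ → [p] after /b/ (palatal → bilabial, matching bilabial) — only place changes, and always toward the preceding segment.
The trigger is the preceding segment, so the direction is progressive (perseverative).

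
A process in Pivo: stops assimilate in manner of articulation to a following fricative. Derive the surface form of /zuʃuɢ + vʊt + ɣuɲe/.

[zuʃuʁvʊsɣuɲe]

The rule targets /ɢ/ (voiced uvular stop), which sits before the trigger /v/ (fricative).
Changing only its manner to fricative gives [ʁ] — the voiced uvular fricative.
The same rule applies at the second boundary: /t/ → [s] next to /ɣ/.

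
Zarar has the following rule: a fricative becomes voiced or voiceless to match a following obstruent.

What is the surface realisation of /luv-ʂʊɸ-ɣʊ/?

[lufʂʊβɣʊ]

The rule targets /v/ (voiced labiodental fricative), which sits before the trigger /ʂ/ (voiceless).
Changing only its voicing to voiceless gives [f] — the voiceless labiodental fricative.
At the second juncture, /ɸ/ likewise becomes [β] adjacent to /ɣ/.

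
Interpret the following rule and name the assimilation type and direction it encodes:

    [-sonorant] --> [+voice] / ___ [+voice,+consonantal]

regressive voicing assimilation

The structural change is [+voice], and the conditioning segment [+voice,+consonantal] (a voiced consonant) is itself voiced, so the target comes to share the voicing of its neighbour — voicing assimilation.
Since the environment is written after the underscore, the trigger follows the target; the direction is regressive.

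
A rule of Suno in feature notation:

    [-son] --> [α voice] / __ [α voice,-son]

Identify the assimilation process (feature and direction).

The shared variable α links the value of [voice] on the target to the same value on the neighbouring segment, so voicing is the feature that assimilates.
Since the environment is written after the underscore, the trigger follows the target; the direction is regressive.

regressive voicing assimilation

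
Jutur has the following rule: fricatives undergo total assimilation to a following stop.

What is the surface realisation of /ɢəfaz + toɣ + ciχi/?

[ɢəfattocciχi]

/z/ is the segment targeted by the rule; it sits immediately before /t/, so it assimilates completely and surfaces as [t].
At the second juncture, /ɣ/ likewise becomes [c] adjacent to /c/.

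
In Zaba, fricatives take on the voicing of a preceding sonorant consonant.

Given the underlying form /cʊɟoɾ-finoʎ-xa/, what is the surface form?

[cʊɟoɾvinoʎɣa]

The rule targets /f/ (voiceless labiodental fricative), which sits after the trigger /ɾ/ (voiced).
The voiced labiodental fricative is [v], so /f/ → [v].
At the second juncture, /x/ likewise becomes [ɣ] adjacent to /ʎ/.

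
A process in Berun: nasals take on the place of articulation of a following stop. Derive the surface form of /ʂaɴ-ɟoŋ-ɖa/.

[ʂaɲɟoɳɖa]

The rule targets /ɴ/ (voiced uvular nasal), which sits before the trigger /ɟ/ (palatal).
A voiced palatal nasal is [ɲ], so the surface segment is [ɲ].
At the second juncture, /ŋ/ likewise becomes [ɳ] adjacent to /ɖ/.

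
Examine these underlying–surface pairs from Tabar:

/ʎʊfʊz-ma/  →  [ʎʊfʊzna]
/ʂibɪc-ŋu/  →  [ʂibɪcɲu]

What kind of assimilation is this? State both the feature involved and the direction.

Underlying /m/ is realised as [n] next to /z/; /z/ itself does not change.
The change bilabial → alveolar matches the place of the preceding /z/, identifying this as place assimilation.
Manner and voice are unchanged, so the assimilation is partial, not total.
The same holds elsewhere in the data: /ŋ/ → [ɲ] after /c/ (velar → palatal, matching palatal) — only place changes, and always toward the preceding segment.
Since the segment that changes follows the conditioning segment, the assimilation is progressive.

progressive place assimilation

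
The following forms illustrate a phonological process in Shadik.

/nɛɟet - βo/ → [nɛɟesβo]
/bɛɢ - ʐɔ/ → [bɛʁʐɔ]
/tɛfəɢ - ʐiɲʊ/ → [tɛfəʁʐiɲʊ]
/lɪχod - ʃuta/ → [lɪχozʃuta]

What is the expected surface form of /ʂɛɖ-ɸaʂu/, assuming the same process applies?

The data show regressive manner assimilation: /t/ → [s] before /β/; /ɢ/ → [ʁ] before /ʐ/; /d/ → [z] before /ʃ/. In each pair only manner changes, matching the following consonant, while place and voice stay constant.
The rule targets /ɖ/ (voiced retroflex stop), which sits before the trigger /ɸ/ (fricative).
Changing only its manner to fricative gives [ʐ] — the voiced retroflex fricative.

[ʂɛʐɸaʂu]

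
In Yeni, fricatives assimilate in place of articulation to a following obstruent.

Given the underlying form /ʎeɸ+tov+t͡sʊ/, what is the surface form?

The rule targets /ɸ/ (voiceless bilabial fricative), which sits before the trigger /t/ (alveolar).
A voiceless alveolar fricative is [s], so the surface segment is [s].
At the second juncture, /v/ likewise becomes [z] adjacent to /t͡s/.

[ʎestozt͡sʊ]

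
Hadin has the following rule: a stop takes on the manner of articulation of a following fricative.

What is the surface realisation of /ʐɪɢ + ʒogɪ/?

[ʐɪʁʒogɪ]

The rule targets /ɢ/ (voiced uvular stop), which sits before the trigger /ʒ/ (fricative).
A voiced uvular fricative is [ʁ], so the surface segment is [ʁ].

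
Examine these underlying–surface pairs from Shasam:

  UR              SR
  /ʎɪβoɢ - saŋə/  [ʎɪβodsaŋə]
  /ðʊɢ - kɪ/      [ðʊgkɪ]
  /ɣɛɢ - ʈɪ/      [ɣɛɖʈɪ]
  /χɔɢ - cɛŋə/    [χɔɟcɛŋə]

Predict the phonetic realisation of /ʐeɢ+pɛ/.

[ʐebpɛ]

The data show regressive place assimilation: /ɢ/ → [d] before /s/; /ɢ/ → [g] before /k/; /ɢ/ → [ɖ] before /ʈ/; /ɢ/ → [ɟ] before /c/. In each pair only place changes, matching the following consonant, while manner and voice stay constant.
The rule targets /ɢ/ (voiced uvular stop), which sits before the trigger /p/ (bilabial).
Changing only its place to bilabial gives [b] — the voiced bilabial stop.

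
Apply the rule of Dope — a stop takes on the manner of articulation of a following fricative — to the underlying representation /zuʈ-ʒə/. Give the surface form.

/ʈ/ is a voiceless retroflex stop. The following trigger /ʒ/ is a fricative, so /ʈ/ must become a fricative as well.
Changing only its manner to fricative gives [ʂ] — the voiceless retroflex fricative.

[zuʂʒə]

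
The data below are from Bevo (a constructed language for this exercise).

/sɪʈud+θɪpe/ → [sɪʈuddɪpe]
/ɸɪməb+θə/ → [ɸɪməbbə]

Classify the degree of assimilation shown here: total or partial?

total assimilation

The segment that alternates is /θ/, which surfaces as [d] when adjacent to /d/.
The output [d] is identical to the trigger /d/ — every feature (place, manner, voicing) has been copied — so this is total assimilation.
The other form behaves the same way: /θ/ → [b] after /b/ — in each case the output is a copy of the preceding consonant.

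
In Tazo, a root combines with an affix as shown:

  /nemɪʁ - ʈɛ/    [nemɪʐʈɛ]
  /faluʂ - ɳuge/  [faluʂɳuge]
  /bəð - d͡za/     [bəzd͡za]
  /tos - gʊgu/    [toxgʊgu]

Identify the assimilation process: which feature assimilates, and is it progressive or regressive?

regressive place assimilation

Underlying /ʁ/ is realised as [ʐ] next to /ʈ/; /ʈ/ itself does not change.
/ʁ/ is uvular while /ʈ/ is retroflex; the output [ʐ] is retroflex, matching the trigger — so the feature that spreads is place.
Manner and voice are unchanged, so the assimilation is partial, not total.
The same holds elsewhere in the data: /ð/ → [z] before /d͡z/ (dental → alveolar, matching alveolar); /s/ → [x] before /g/ (alveolar → velar, matching velar) — only place changes, and always toward the following segment.
Nothing changes in [faluʂɳuge]: there the adjacent consonants already agree in place (/ʂ/ and /ɳ/ are both retroflex), so this form is consistent with the same rule.
Since the segment that changes precedes the conditioning segment, the assimilation is regressive.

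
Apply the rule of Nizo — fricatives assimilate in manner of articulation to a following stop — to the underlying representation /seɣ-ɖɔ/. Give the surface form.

[segɖɔ]

The rule targets /ɣ/ (voiced velar fricative), which sits before the trigger /ɖ/ (stop).
A voiced velar stop is [g], so the surface segment is [g].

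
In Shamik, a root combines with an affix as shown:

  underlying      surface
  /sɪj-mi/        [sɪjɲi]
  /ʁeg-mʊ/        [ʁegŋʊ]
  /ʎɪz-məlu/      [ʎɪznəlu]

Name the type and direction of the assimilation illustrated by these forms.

Comparing underlying and surface forms, /m/ → [ɲ] is the alternation; the neighbouring /j/ is constant.
/m/ is bilabial while /j/ is palatal; the output [ɲ] is palatal, matching the trigger — so the feature that spreads is place.
Manner and voice are unchanged, so the assimilation is partial, not total.
Checking the remaining alternations: /m/ → [ŋ] after /g/ (bilabial → velar, matching velar); /m/ → [n] after /z/ (bilabial → alveolar, matching alveolar) — only place changes, and always toward the preceding segment.
Since the segment that changes follows the conditioning segment, the assimilation is progressive.

progressive place assimilation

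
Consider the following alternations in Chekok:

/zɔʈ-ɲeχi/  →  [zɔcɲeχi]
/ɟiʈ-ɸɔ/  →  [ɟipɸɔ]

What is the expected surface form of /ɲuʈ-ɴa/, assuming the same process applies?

[ɲuqɴa]

The data show regressive place assimilation: /ʈ/ → [c] before /ɲ/; /ʈ/ → [p] before /ɸ/. In each pair only place changes, matching the following consonant, while manner and voice stay constant.
The rule targets /ʈ/ (voiceless retroflex stop), which sits before the trigger /ɴ/ (uvular).
Changing only its place to uvular gives [q] — the voiceless uvular stop.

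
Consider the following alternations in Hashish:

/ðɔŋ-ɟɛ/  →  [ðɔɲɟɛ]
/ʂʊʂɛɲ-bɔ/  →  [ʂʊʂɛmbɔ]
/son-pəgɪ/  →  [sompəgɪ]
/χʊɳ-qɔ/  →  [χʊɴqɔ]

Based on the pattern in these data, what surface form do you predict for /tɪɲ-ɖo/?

[tɪɳɖo]

The data show regressive place assimilation: /ŋ/ → [ɲ] before /ɟ/; /ɲ/ → [m] before /b/; /n/ → [m] before /p/; /ɳ/ → [ɴ] before /q/. In each pair only place changes, matching the following consonant, while manner and voice stay constant.
/ɲ/ is a voiced palatal nasal. The following trigger /ɖ/ is retroflex, so /ɲ/ must become retroflex as well.
The voiced retroflex nasal is [ɳ], so /ɲ/ → [ɳ].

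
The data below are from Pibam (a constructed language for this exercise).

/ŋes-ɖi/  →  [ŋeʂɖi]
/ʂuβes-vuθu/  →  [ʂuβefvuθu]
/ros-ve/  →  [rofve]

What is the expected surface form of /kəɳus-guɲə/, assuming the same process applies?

[kəɳuxguɲə]

The data show regressive place assimilation: /s/ → [ʂ] before /ɖ/; /s/ → [f] before /v/. In each pair only place changes, matching the following consonant, while manner and voice stay constant.
/s/ is a voiceless alveolar fricative. The following trigger /g/ is velar, so /s/ must become velar as well.
Changing only its place to velar gives [x] — the voiceless velar fricative.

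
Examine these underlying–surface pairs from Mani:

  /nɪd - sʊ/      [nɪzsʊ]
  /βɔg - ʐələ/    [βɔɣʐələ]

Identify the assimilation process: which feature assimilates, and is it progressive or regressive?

regressive manner assimilation

Comparing underlying and surface forms, /d/ → [z] is the alternation; the neighbouring /s/ is constant.
The change stop → fricative matches the manner of the following /s/, identifying this as manner assimilation.
Place and voice are unchanged, so the assimilation is partial, not total.
Checking the remaining alternation: /g/ → [ɣ] before /ʐ/ (stop → fricative, matching a fricative) — only manner changes, and always toward the following segment.
Since the segment that changes precedes the conditioning segment, the assimilation is regressive.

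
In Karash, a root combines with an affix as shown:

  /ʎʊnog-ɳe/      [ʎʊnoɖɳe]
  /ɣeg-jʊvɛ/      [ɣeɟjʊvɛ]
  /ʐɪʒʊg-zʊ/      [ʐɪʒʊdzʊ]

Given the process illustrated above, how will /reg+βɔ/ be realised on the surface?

The data show regressive place assimilation: /g/ → [ɖ] before /ɳ/; /g/ → [ɟ] before /j/; /g/ → [d] before /z/. In each pair only place changes, matching the following consonant, while manner and voice stay constant.
/g/ is a voiced velar stop. The following trigger /β/ is bilabial, so /g/ must become bilabial as well.
The voiced bilabial stop is [b], so /g/ → [b].

[rebβɔ]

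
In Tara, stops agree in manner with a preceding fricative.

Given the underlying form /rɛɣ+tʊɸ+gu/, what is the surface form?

[rɛɣsʊɸɣu]

The rule targets /t/ (voiceless alveolar stop), which sits after the trigger /ɣ/ (fricative).
Changing only its manner to fricative gives [s] — the voiceless alveolar fricative.
At the second juncture, /g/ likewise becomes [ɣ] adjacent to /ɸ/.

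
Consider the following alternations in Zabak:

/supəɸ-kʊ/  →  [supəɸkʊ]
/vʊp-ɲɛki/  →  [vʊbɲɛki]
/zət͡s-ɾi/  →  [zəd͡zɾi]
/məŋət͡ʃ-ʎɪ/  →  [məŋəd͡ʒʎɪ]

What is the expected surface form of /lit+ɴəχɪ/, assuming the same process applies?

[lidɴəχɪ]

The data show regressive voicing assimilation: /p/ → [b] before /ɲ/; /t͡s/ → [d͡z] before /ɾ/; /t͡ʃ/ → [d͡ʒ] before /ʎ/. In each pair only voicing changes, matching the following consonant, while place and manner stay constant.
No alternation appears in [supəɸkʊ]: there the adjacent consonants already agree in voicing (/ɸ/ and /k/ are both voiceless), so this form is consistent with the same rule.
The rule targets /t/ (voiceless alveolar stop), which sits before the trigger /ɴ/ (voiced).
A voiced alveolar stop is [d], so the surface segment is [d].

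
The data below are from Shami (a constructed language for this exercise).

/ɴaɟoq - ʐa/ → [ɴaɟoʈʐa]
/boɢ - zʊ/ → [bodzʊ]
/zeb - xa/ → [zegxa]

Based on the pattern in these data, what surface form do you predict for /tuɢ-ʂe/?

The data show regressive place assimilation: /q/ → [ʈ] before /ʐ/; /ɢ/ → [d] before /z/; /b/ → [g] before /x/. In each pair only place changes, matching the following consonant, while manner and voice stay constant.
The rule targets /ɢ/ (voiced uvular stop), which sits before the trigger /ʂ/ (retroflex).
A voiced retroflex stop is [ɖ], so the surface segment is [ɖ].

[tuɖʂe]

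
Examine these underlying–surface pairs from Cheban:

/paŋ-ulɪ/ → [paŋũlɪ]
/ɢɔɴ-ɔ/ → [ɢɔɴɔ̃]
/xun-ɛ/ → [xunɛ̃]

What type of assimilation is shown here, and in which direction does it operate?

progressive nasality assimilation (vowel nasalisation)

The vowel /u/ surfaces as nasalised [ũ] next to the preceding nasal /ŋ/ — it has acquired the [+nasal] feature of its neighbour.
The other forms show the same pattern: /ɔ/ → [ɔ̃] after /ɴ/; /ɛ/ → [ɛ̃] after /n/ — each time a vowel is nasalised next to a preceding nasal.
Because the conditioning nasal is to the left of the vowel that changes, the process is progressive (perseverative).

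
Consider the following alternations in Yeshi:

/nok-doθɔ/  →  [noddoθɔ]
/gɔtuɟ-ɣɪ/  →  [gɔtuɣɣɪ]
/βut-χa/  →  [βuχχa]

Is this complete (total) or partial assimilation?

total assimilation

Comparing underlying and surface forms, /k/ → [d] is the alternation; the neighbouring /d/ is constant.
The output [d] is identical to the trigger /d/ — every feature (place, manner, voicing) has been copied — so this is total assimilation.
The other forms behave the same way: /ɟ/ → [ɣ] before /ɣ/; /t/ → [χ] before /χ/ — in each case the output is a copy of the following consonant.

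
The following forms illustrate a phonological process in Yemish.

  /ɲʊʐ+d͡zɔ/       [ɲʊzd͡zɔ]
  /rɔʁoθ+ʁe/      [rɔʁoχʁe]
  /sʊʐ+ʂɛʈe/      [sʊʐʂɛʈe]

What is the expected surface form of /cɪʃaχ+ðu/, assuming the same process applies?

[cɪʃaθðu]

The data show regressive place assimilation: /ʐ/ → [z] before /d͡z/; /θ/ → [χ] before /ʁ/. In each pair only place changes, matching the following consonant, while manner and voice stay constant.
Nothing changes in [sʊʐʂɛʈe]: there the adjacent consonants already agree in place (/ʐ/ and /ʂ/ are both retroflex), so this form is consistent with the same rule.
The rule targets /χ/ (voiceless uvular fricative), which sits before the trigger /ð/ (dental).
The voiceless dental fricative is [θ], so /χ/ → [θ].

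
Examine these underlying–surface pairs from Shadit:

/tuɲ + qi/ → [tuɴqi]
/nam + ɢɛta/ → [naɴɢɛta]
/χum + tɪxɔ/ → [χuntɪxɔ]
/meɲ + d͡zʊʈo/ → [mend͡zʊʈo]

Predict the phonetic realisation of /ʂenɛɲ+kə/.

The data show regressive place assimilation: /ɲ/ → [ɴ] before /q/; /m/ → [ɴ] before /ɢ/; /m/ → [n] before /t/; /ɲ/ → [n] before /d͡z/. In each pair only place changes, matching the following consonant, while manner and voice stay constant.
The rule targets /ɲ/ (voiced palatal nasal), which sits before the trigger /k/ (velar).
The voiced velar nasal is [ŋ], so /ɲ/ → [ŋ].

[ʂenɛŋkə]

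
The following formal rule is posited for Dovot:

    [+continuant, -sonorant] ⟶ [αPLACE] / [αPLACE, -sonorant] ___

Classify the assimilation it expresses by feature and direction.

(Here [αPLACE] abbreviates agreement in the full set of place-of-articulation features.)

The shared variable α links the value of the place features (abbreviated [PLACE]) on the target to the same value on the neighbouring segment, so place is the feature that assimilates.
The conditioning segment sits to the left of the focus bar, meaning the trigger precedes the segment that changes — progressive assimilation.

progressive place assimilation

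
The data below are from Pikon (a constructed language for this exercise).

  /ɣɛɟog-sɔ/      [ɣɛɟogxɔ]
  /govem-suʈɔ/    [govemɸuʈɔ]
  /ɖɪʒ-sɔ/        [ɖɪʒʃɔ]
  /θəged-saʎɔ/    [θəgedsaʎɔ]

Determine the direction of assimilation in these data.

Comparing underlying and surface forms, /s/ → [x] is the alternation; the neighbouring /g/ is constant.
/s/ is alveolar while /g/ is velar; the output [x] is velar, matching the trigger — so the feature that spreads is place.
The other alternating forms pattern the same way: /s/ → [ɸ] after /m/ (alveolar → bilabial, matching bilabial); /s/ → [ʃ] after /ʒ/ (alveolar → postalveolar, matching postalveolar) — only place changes, and always toward the preceding segment.
No alternation appears in [θəgedsaʎɔ]: there the adjacent consonants already agree in place (/s/ and /d/ are both alveolar), so this form is consistent with the same rule.
The trigger is the preceding segment, so the direction is progressive (perseverative).

progressive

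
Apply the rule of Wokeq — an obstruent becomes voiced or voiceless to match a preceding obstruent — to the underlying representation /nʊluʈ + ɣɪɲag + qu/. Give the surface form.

/ɣ/ is a voiced velar fricative. The preceding trigger /ʈ/ is voiceless, so /ɣ/ must become voiceless as well.
A voiceless velar fricative is [x], so the surface segment is [x].
At the second juncture, /q/ likewise becomes [ɢ] adjacent to /g/.

[nʊluʈxɪɲagɢu]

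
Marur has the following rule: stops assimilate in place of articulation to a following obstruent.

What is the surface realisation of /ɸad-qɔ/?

/d/ is a voiced alveolar stop. The following trigger /q/ is uvular, so /d/ must become uvular as well.
A voiced uvular stop is [ɢ], so the surface segment is [ɢ].

[ɸaɢqɔ]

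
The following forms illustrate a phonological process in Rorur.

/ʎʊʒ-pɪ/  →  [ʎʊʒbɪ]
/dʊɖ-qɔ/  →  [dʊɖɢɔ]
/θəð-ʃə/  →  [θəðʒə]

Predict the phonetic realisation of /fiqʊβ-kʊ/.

[fiqʊβgʊ]

The data show progressive voicing assimilation: /p/ → [b] after /ʒ/; /q/ → [ɢ] after /ɖ/; /ʃ/ → [ʒ] after /ð/. In each pair only voicing changes, matching the preceding consonant, while place and manner stay constant.
The rule targets /k/ (voiceless velar stop), which sits after the trigger /β/ (voiced).
The voiced velar stop is [g], so /k/ → [g].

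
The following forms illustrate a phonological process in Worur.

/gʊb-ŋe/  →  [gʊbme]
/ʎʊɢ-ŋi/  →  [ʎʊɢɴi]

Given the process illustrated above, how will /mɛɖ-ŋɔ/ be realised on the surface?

The data show progressive place assimilation: /ŋ/ → [m] after /b/; /ŋ/ → [ɴ] after /ɢ/. In each pair only place changes, matching the preceding consonant, while manner and voice stay constant.
/ŋ/ is a voiced velar nasal. The preceding trigger /ɖ/ is retroflex, so /ŋ/ must become retroflex as well.
Changing only its place to retroflex gives [ɳ] — the voiced retroflex nasal.

[mɛɖɳɔ]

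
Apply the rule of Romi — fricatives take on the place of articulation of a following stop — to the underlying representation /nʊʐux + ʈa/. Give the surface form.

[nʊʐuʂʈa]

/x/ is a voiceless velar fricative. The following trigger /ʈ/ is retroflex, so /x/ must become retroflex as well.
Changing only its place to retroflex gives [ʂ] — the voiceless retroflex fricative.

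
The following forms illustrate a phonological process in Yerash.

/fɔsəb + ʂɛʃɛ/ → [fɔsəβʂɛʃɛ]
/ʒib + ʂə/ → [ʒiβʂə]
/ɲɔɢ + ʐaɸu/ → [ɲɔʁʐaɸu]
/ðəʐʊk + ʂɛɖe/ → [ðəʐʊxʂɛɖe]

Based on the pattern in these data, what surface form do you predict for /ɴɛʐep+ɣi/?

[ɴɛʐeɸɣi]

The data show regressive manner assimilation: /b/ → [β] before /ʂ/; /ɢ/ → [ʁ] before /ʐ/; /k/ → [x] before /ʂ/. In each pair only manner changes, matching the following consonant, while place and voice stay constant.
/p/ is a voiceless bilabial stop. The following trigger /ɣ/ is a fricative, so /p/ must become a fricative as well.
Changing only its manner to fricative gives [ɸ] — the voiceless bilabial fricative.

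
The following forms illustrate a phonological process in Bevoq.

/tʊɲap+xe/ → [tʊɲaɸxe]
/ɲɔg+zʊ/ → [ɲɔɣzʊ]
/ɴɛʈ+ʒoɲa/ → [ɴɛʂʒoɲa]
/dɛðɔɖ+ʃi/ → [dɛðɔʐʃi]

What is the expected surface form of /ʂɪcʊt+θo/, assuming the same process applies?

[ʂɪcʊsθo]

The data show regressive manner assimilation: /p/ → [ɸ] before /x/; /g/ → [ɣ] before /z/; /ʈ/ → [ʂ] before /ʒ/; /ɖ/ → [ʐ] before /ʃ/. In each pair only manner changes, matching the following consonant, while place and voice stay constant.
The rule targets /t/ (voiceless alveolar stop), which sits before the trigger /θ/ (fricative).
The voiceless alveolar fricative is [s], so /t/ → [s].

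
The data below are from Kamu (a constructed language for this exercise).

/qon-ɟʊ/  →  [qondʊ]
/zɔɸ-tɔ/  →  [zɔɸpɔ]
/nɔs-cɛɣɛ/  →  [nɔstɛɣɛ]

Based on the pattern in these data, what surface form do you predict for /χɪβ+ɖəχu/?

The data show progressive place assimilation: /ɟ/ → [d] after /n/; /t/ → [p] after /ɸ/; /c/ → [t] after /s/. In each pair only place changes, matching the preceding consonant, while manner and voice stay constant.
The rule targets /ɖ/ (voiced retroflex stop), which sits after the trigger /β/ (bilabial).
A voiced bilabial stop is [b], so the surface segment is [b].

[χɪβbəχu]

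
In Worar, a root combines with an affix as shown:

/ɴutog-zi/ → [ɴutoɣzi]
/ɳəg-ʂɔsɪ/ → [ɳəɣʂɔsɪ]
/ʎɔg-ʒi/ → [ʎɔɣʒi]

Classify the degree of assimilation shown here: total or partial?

Comparing underlying and surface forms, /g/ → [ɣ] is the alternation; the neighbouring /z/ is constant.
/g/ is a stop while /z/ is a fricative; the output [ɣ] is a fricative, matching the trigger — so the feature that spreads is manner.
Place and voice are unchanged, so the assimilation is partial, not total.
The same holds elsewhere in the data: /g/ → [ɣ] before /ʂ/ (stop → fricative, matching a fricative); /g/ → [ɣ] before /ʒ/ (stop → fricative, matching a fricative) — only manner changes, and always toward the following segment.

partial assimilation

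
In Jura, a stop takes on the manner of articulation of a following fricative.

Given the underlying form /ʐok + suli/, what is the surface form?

/k/ is a voiceless velar stop. The following trigger /s/ is a fricative, so /k/ must become a fricative as well.
Changing only its manner to fricative gives [x] — the voiceless velar fricative.

[ʐoxsuli]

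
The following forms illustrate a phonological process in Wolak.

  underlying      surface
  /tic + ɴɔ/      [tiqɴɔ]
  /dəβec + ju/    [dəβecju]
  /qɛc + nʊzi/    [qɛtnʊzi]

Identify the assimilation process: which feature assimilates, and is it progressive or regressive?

Comparing underlying and surface forms, /c/ → [q] is the alternation; the neighbouring /ɴ/ is constant.
/c/ is palatal while /ɴ/ is uvular; the output [q] is uvular, matching the trigger — so the feature that spreads is place.
Manner and voice are unchanged, so the assimilation is partial, not total.
The other alternating form patterns the same way: /c/ → [t] before /n/ (palatal → alveolar, matching alveolar) — only place changes, and always toward the following segment.
No alternation appears in [dəβecju]: there the adjacent consonants already agree in place (/c/ and /j/ are both palatal), so this form is consistent with the same rule.
The trigger is the following segment, so the direction is regressive (anticipatory).

regressive place assimilation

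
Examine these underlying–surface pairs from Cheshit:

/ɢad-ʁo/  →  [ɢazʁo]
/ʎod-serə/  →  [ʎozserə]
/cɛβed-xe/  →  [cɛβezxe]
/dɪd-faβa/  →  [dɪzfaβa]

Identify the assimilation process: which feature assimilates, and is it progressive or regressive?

regressive manner assimilation

Comparing underlying and surface forms, /d/ → [z] is the alternation; the neighbouring /ʁ/ is constant.
The change stop → fricative matches the manner of the following /ʁ/, identifying this as manner assimilation.
Place and voice are unchanged, so the assimilation is partial, not total.
Checking the remaining alternations: /d/ → [z] before /s/ (stop → fricative, matching a fricative); /d/ → [z] before /x/ (stop → fricative, matching a fricative); /d/ → [z] before /f/ (stop → fricative, matching a fricative) — only manner changes, and always toward the following segment.
The trigger is the following segment, so the direction is regressive (anticipatory).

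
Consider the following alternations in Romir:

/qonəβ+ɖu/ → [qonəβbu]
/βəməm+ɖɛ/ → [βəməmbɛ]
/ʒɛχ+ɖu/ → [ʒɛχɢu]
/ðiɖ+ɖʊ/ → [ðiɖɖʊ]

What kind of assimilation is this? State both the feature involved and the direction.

Underlying /ɖ/ is realised as [b] next to /β/; /β/ itself does not change.
The change retroflex → bilabial matches the place of the preceding /β/, identifying this as place assimilation.
Manner and voice are unchanged, so the assimilation is partial, not total.
Checking the remaining alternations: /ɖ/ → [b] after /m/ (retroflex → bilabial, matching bilabial); /ɖ/ → [ɢ] after /χ/ (retroflex → uvular, matching uvular) — only place changes, and always toward the preceding segment.
Nothing changes in [ðiɖɖʊ]: there the adjacent consonants already agree in place (/ɖ/ and /ɖ/ are both retroflex), so this form is consistent with the same rule.
The trigger is the preceding segment, so the direction is progressive (perseverative).

progressive place assimilation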